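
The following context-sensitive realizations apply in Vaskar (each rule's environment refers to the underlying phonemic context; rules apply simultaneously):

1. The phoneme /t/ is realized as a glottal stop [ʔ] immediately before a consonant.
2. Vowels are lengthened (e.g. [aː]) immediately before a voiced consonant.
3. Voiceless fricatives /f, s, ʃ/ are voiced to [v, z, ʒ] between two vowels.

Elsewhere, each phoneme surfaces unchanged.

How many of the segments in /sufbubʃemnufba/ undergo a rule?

2

Segments that undergo a rule: /u/ → [uː] (rule 2); /e/ → [eː] (rule 2).
All other segments surface unchanged.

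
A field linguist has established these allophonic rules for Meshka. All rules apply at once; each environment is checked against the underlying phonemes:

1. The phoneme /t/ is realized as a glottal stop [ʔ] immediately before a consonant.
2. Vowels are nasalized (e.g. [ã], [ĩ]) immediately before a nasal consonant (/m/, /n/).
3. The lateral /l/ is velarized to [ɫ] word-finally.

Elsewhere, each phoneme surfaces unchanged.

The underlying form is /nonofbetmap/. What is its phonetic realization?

/o/ (between /n/ and /n/) occurs before a nasal consonant → [õ] by rule 2.
/o/ (between /n/ and /f/): rule 2 targets it, but not before a nasal consonant → unchanged [o].
/e/ (between /b/ and /t/) fails the environment for rule 2, so it stays [e].
Rule 1 applies to /t/ (between /e/ and /m/: immediately before a consonant) → [ʔ].
/a/ (between /m/ and /p/) fails the environment for rule 2, so it stays [a].

[nõnofbeʔmap]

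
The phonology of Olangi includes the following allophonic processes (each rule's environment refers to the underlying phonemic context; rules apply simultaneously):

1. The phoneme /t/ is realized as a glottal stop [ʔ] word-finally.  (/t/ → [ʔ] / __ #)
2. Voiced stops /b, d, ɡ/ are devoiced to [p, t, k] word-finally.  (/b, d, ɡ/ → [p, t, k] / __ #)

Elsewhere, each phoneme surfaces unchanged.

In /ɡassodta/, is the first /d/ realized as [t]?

/d/ (between /o/ and /t/) is in the target of rule 2 but the environment (word-finally) is not met → [d].
The actual realization is [d], not [t].

No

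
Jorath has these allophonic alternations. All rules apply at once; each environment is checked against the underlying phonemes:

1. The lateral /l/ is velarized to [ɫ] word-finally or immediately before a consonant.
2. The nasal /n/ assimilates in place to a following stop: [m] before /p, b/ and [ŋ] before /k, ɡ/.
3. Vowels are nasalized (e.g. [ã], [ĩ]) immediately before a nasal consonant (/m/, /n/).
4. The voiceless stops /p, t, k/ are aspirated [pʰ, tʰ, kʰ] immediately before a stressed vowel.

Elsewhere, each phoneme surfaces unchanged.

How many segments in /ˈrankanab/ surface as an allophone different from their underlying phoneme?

Segments that undergo a rule: /a/ → [ã] (rule 3); /n/ → [ŋ] (rule 2); /a/ → [ã] (rule 3).
All other segments surface unchanged.

3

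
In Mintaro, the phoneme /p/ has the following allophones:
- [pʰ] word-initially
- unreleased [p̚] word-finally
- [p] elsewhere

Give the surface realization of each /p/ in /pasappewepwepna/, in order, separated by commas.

[pʰ], [p], [p], [p], [p]

Occurrence 1 (position 1): word-initially → [pʰ].
Occurrence 2 (position 5): no conditioning environment matches → elsewhere allophone [p].
Occurrence 3 (position 6): no conditioning environment matches → elsewhere allophone [p].
Occurrence 4 (position 10): no conditioning environment matches → elsewhere allophone [p].
Occurrence 5 (position 13): no conditioning environment matches → elsewhere allophone [p].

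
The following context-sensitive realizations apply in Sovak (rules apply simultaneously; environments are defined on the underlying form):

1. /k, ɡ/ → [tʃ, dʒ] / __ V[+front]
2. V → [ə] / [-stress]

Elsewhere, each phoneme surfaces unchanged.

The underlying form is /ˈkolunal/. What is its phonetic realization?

[ˈkolənəl]

/k/ — word-initial; rule 1 does not apply here → [k].
/o/ — between /k/ and /l/; rule 2 does not apply here → [o].
/u/ (between /l/ and /n/): in an unstressed syllable, so rule 2 applies → [ə].
/a/ meets the environment for rule 2 (in an unstressed syllable) → [ə].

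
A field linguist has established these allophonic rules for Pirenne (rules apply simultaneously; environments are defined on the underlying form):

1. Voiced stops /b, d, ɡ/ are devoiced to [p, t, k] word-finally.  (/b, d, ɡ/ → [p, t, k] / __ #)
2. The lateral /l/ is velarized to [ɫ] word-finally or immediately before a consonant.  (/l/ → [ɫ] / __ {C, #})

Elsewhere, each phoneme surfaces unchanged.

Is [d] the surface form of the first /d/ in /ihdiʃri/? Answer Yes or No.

Yes

/d/ (between /h/ and /i/): rule 1 targets it, but not word-finally → unchanged [d].
The actual realization is [d], which matches [d].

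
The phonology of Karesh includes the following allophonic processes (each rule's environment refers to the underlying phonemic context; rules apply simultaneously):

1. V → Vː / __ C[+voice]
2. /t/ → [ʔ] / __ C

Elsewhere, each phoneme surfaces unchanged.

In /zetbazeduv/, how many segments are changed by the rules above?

Segments that undergo a rule: /t/ → [ʔ] (rule 2); /a/ → [aː] (rule 1); /e/ → [eː] (rule 1); /u/ → [uː] (rule 1).
All other segments surface unchanged.

4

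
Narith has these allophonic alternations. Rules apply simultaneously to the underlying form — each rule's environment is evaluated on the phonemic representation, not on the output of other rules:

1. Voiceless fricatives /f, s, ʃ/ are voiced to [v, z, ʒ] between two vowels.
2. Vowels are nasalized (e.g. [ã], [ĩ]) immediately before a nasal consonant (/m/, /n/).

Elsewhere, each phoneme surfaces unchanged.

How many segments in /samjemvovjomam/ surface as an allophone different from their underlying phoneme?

4

Segments that undergo a rule: /a/ → [ã] (rule 2); /e/ → [ẽ] (rule 2); /o/ → [õ] (rule 2); /a/ → [ã] (rule 2).
All other segments surface unchanged.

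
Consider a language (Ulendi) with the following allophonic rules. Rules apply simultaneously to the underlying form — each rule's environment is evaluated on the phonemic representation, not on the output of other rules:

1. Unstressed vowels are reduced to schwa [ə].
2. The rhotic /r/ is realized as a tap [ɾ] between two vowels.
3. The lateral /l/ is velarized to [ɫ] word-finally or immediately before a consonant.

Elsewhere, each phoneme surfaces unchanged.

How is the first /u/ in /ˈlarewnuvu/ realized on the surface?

Rule 1 applies to /u/ (between /n/ and /v/: in an unstressed syllable) → [ə].

[ə]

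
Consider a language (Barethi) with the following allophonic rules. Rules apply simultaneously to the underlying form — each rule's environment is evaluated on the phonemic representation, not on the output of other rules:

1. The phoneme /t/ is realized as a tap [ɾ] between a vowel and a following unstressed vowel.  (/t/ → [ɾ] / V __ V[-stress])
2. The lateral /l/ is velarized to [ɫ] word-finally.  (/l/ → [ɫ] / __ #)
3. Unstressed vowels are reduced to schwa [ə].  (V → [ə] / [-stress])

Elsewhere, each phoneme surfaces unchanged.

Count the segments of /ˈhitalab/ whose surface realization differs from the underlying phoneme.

Segments that undergo a rule: /t/ → [ɾ] (rule 1); /a/ → [ə] (rule 3); /a/ → [ə] (rule 3).
All other segments surface unchanged.

3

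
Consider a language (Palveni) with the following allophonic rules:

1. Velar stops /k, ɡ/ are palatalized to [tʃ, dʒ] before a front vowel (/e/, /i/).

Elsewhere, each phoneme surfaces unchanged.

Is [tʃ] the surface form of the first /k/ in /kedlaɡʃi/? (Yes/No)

/k/ (word-initial): before a front vowel, so rule 1 applies → [tʃ].
The actual realization is [tʃ], which matches [tʃ].

Yes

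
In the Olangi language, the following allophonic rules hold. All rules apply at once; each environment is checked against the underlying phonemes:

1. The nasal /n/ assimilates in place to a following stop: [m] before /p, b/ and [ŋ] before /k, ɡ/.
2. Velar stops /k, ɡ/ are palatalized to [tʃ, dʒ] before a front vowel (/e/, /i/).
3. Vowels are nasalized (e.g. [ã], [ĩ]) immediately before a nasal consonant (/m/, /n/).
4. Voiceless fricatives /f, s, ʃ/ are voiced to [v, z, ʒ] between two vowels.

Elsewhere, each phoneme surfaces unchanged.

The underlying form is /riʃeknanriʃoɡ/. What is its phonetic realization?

/r/ — not in any rule's target class → [r].
/i/ (between /r/ and /ʃ/) is in the target of rule 3 but the environment (before a nasal consonant) is not met → [i].
/ʃ/ (between /i/ and /e/): between two vowels, so rule 4 applies → [ʒ].
/e/ — between /ʃ/ and /k/; rule 3 does not apply here → [e].
/k/ — between /e/ and /n/; rule 2 does not apply here → [k].
/n/ (between /k/ and /a/) is in the target of rule 1 but the environment (before a labial or velar stop) is not met → [n].
/a/ meets the environment for rule 3 (before a nasal consonant) → [ã].
/n/ (between /a/ and /r/) is in the target of rule 1 but the environment (before a labial or velar stop) is not met → [n].
/r/ — not in any rule's target class → [r].
/i/ — between /r/ and /ʃ/; rule 3 does not apply here → [i].
/ʃ/ (between /i/ and /o/): between two vowels, so rule 4 applies → [ʒ].
/o/ — between /ʃ/ and /ɡ/; rule 3 does not apply here → [o].
/ɡ/ — word-final; rule 2 does not apply here → [ɡ].

[riʒeknãnriʒoɡ]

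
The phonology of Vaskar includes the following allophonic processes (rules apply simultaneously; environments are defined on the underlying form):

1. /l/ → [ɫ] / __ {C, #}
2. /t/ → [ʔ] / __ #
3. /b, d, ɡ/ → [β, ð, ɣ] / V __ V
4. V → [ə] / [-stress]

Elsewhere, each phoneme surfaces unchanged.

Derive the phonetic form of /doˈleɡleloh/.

[dəˈleɡlələh]

/d/ — word-initial; rule 3 does not apply here → [d].
Rule 4 applies to /o/ (between /d/ and /l/: in an unstressed syllable) → [ə].
/l/ — between /o/ and /e/; rule 1 does not apply here → [l].
/e/ (between /l/ and /ɡ/): rule 4 targets it, but not in an unstressed syllable → unchanged [e].
/ɡ/ (between /e/ and /l/) fails the environment for rule 3, so it stays [ɡ].
/l/ (between /ɡ/ and /e/) is in the target of rule 1 but the environment (word-finally or immediately before a consonant) is not met → [l].
/e/ — between /l/ and /l/, in an unstressed syllable — surfaces as [ə] (rule 4).
/l/ (between /e/ and /o/) fails the environment for rule 1, so it stays [l].
/o/ (between /l/ and /h/): in an unstressed syllable, so rule 4 applies → [ə].
/h/ (word-final): no rule targets it → [h].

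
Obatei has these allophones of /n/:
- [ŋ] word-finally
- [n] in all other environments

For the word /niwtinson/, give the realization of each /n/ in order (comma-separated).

[n], [n], [ŋ]

Occurrence 1 (position 1): no conditioning environment matches → elsewhere allophone [n].
Occurrence 2 (position 6): no conditioning environment matches → elsewhere allophone [n].
Occurrence 3 (position 9): word-finally → [ŋ].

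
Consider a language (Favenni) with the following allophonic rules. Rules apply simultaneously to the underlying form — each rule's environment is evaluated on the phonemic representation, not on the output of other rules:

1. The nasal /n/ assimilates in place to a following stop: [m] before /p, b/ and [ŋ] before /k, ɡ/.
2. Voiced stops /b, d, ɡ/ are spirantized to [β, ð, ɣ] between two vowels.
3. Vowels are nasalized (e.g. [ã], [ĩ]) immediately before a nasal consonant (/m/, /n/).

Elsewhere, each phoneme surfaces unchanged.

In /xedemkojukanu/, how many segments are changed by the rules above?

3

Segments that undergo a rule: /d/ → [ð] (rule 2); /e/ → [ẽ] (rule 3); /a/ → [ã] (rule 3).
All other segments surface unchanged.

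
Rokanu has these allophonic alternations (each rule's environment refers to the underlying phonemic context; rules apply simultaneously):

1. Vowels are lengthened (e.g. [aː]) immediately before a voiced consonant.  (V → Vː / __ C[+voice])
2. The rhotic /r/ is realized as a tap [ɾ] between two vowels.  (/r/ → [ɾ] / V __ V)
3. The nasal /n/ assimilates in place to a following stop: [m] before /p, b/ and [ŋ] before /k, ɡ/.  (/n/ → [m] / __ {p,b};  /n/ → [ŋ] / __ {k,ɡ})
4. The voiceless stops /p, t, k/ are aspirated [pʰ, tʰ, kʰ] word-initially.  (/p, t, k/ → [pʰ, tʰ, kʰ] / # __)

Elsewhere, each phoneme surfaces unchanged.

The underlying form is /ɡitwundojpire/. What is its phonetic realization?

/ɡ/ (word-initial): no rule targets it → [ɡ].
/i/ (between /ɡ/ and /t/): rule 1 targets it, but not before a voiced consonant → unchanged [i].
/t/ (between /i/ and /w/) is in the target of rule 4 but the environment (word-initially) is not met → [t].
/w/ — not in any rule's target class → [w].
/u/ — between /w/ and /n/, before a voiced consonant — surfaces as [uː] (rule 1).
/n/ — between /u/ and /d/; rule 3 does not apply here → [n].
/d/ (between /n/ and /o/) is unaffected → [d].
/o/ (between /d/ and /j/): before a voiced consonant, so rule 1 applies → [oː].
/j/ (between /o/ and /p/) is unaffected → [j].
/p/ — between /j/ and /i/; rule 4 does not apply here → [p].
/i/ — between /p/ and /r/, before a voiced consonant — surfaces as [iː] (rule 1).
/r/ — between /i/ and /e/, between two vowels — surfaces as [ɾ] (rule 2).
/e/ (word-final): rule 1 targets it, but not before a voiced consonant → unchanged [e].

[ɡitwuːndoːjpiːɾe]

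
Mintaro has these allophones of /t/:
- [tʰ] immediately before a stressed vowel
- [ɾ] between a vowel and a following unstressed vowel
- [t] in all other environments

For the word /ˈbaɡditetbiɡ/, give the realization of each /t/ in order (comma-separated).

[ɾ], [t]

Occurrence 1 (position 6): between a vowel and an unstressed vowel → [ɾ].
Occurrence 2 (position 8): no conditioning environment matches → elsewhere allophone [t].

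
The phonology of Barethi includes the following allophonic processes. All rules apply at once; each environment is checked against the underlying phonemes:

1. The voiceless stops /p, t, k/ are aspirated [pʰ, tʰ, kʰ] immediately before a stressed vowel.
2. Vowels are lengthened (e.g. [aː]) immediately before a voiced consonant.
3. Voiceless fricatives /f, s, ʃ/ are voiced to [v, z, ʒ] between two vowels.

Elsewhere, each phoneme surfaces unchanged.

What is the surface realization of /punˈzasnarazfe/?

/p/ (word-initial): rule 1 targets it, but not immediately before a stressed vowel → unchanged [p].
/u/ (between /p/ and /n/): before a voiced consonant, so rule 2 applies → [uː].
/a/ (between /z/ and /s/): rule 2 targets it, but not before a voiced consonant → unchanged [a].
/s/ (between /a/ and /n/): rule 3 targets it, but not between two vowels → unchanged [s].
/a/ (between /n/ and /r/): before a voiced consonant, so rule 2 applies → [aː].
/a/ (between /r/ and /z/): before a voiced consonant, so rule 2 applies → [aː].
/f/ (between /z/ and /e/) is in the target of rule 3 but the environment (between two vowels) is not met → [f].
/e/ (word-final) is in the target of rule 2 but the environment (before a voiced consonant) is not met → [e].

[puːnˈzasnaːraːzfe]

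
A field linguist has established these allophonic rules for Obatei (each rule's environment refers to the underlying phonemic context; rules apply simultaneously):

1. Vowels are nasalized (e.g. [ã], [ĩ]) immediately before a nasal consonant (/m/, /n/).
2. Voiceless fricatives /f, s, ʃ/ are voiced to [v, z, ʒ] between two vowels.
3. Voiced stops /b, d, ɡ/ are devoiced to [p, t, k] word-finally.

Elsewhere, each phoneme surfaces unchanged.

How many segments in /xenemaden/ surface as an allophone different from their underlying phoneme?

Segments that undergo a rule: /e/ → [ẽ] (rule 1); /e/ → [ẽ] (rule 1); /e/ → [ẽ] (rule 1).
All other segments surface unchanged.

3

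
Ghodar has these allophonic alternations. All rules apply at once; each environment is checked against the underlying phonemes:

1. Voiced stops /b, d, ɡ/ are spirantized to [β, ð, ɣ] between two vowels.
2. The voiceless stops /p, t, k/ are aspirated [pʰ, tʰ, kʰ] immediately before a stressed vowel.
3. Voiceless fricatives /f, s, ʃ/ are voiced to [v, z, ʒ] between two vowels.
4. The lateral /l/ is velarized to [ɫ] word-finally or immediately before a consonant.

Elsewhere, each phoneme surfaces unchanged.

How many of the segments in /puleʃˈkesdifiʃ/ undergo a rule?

Segments that undergo a rule: /k/ → [kʰ] (rule 2); /f/ → [v] (rule 3).
All other segments surface unchanged.

2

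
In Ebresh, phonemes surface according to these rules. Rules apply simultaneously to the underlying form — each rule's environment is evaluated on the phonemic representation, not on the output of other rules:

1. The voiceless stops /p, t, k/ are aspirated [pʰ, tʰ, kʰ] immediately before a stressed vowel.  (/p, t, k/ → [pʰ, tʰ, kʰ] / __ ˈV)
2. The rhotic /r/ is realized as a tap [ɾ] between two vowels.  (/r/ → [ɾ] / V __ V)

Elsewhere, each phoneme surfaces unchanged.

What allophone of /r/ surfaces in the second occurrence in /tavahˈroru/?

[ɾ]

/r/ (between /o/ and /u/) occurs between two vowels → [ɾ] by rule 2.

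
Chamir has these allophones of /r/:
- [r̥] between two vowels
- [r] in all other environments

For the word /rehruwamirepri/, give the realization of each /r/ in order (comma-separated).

[r], [r], [r̥], [r]

Occurrence 1 (position 1): no conditioning environment matches → elsewhere allophone [r].
Occurrence 2 (position 4): no conditioning environment matches → elsewhere allophone [r].
Occurrence 3 (position 10): between two vowels → [r̥].
Occurrence 4 (position 13): no conditioning environment matches → elsewhere allophone [r].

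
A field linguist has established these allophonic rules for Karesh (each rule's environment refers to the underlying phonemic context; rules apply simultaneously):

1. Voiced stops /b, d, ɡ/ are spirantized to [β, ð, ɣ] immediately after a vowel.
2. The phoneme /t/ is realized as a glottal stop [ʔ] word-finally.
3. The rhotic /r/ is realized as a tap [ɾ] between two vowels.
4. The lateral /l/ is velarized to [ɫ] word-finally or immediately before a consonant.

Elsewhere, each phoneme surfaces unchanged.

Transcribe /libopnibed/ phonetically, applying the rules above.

/l/ (word-initial) fails the environment for rule 4, so it stays [l].
/i/ (between /l/ and /b/): no rule targets it → [i].
/b/ (between /i/ and /o/) occurs immediately after a vowel → [β] by rule 1.
/o/ (between /b/ and /p/): no rule targets it → [o].
/p/ — not in any rule's target class → [p].
/n/ (between /p/ and /i/) is unaffected → [n].
/i/ stays [i].
Rule 1 applies to /b/ (between /i/ and /e/: immediately after a vowel) → [β].
/e/ stays [e].
Rule 1 applies to /d/ (word-final: immediately after a vowel) → [ð].

[liβopniβeð]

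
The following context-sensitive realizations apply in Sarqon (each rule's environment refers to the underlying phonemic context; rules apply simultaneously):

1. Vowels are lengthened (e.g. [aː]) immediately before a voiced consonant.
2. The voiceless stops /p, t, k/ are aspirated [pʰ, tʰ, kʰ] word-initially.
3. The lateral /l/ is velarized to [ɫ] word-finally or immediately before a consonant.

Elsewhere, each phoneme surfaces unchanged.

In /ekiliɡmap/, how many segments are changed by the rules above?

Segments that undergo a rule: /i/ → [iː] (rule 1); /i/ → [iː] (rule 1).
All other segments surface unchanged.

2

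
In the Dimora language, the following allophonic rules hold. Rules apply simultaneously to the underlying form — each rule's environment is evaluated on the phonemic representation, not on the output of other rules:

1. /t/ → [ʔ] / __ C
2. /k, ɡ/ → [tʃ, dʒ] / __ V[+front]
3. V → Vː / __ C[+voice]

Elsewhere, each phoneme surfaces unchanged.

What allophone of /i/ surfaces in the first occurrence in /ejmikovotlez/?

[i]

/i/ — between /m/ and /k/; rule 3 does not apply here → [i].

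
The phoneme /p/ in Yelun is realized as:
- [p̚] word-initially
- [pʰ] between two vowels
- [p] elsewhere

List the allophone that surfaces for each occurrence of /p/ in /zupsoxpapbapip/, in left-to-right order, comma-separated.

Occurrence 1 (position 3): no conditioning environment matches → elsewhere allophone [p].
Occurrence 2 (position 7): no conditioning environment matches → elsewhere allophone [p].
Occurrence 3 (position 9): no conditioning environment matches → elsewhere allophone [p].
Occurrence 4 (position 12): between two vowels → [pʰ].
Occurrence 5 (position 14): no conditioning environment matches → elsewhere allophone [p].

[p], [p], [p], [pʰ], [p]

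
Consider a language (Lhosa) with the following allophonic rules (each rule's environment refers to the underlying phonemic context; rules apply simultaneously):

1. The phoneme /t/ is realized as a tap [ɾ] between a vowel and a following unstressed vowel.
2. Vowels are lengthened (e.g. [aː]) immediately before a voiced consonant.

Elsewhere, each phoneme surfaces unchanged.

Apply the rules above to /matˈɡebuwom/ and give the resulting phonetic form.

/m/ — not in any rule's target class → [m].
/a/ — between /m/ and /t/; rule 2 does not apply here → [a].
/t/ — between /a/ and /ɡ/; rule 1 does not apply here → [t].
/ɡ/ — not in any rule's target class → [ɡ].
/e/ (between /ɡ/ and /b/) occurs before a voiced consonant → [eː] by rule 2.
/b/ stays [b].
/u/ (between /b/ and /w/) occurs before a voiced consonant → [uː] by rule 2.
/w/ (between /u/ and /o/) is unaffected → [w].
/o/ (between /w/ and /m/): before a voiced consonant, so rule 2 applies → [oː].
/m/ stays [m].

[matˈɡeːbuːwoːm]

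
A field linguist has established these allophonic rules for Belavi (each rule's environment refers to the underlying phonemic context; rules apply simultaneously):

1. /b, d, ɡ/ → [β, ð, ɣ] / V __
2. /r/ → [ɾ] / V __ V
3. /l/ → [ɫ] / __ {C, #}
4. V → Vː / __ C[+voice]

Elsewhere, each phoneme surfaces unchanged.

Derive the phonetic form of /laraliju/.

[laːɾaːliːju]

/l/ (word-initial) is in the target of rule 3 but the environment (word-finally or immediately before a consonant) is not met → [l].
/a/ — between /l/ and /r/, before a voiced consonant — surfaces as [aː] (rule 4).
/r/ — between /a/ and /a/, between two vowels — surfaces as [ɾ] (rule 2).
/a/ (between /r/ and /l/) occurs before a voiced consonant → [aː] by rule 4.
/l/ (between /a/ and /i/) fails the environment for rule 3, so it stays [l].
/i/ (between /l/ and /j/) occurs before a voiced consonant → [iː] by rule 4.
/j/ — not in any rule's target class → [j].
/u/ — word-final; rule 4 does not apply here → [u].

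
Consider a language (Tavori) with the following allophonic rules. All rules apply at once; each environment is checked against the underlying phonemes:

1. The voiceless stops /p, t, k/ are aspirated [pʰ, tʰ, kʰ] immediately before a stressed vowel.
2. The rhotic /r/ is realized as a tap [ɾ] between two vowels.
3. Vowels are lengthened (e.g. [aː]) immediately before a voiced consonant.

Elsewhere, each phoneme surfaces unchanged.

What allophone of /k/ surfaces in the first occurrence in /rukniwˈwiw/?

[k]

/k/ (between /u/ and /n/) is in the target of rule 1 but the environment (immediately before a stressed vowel) is not met → [k].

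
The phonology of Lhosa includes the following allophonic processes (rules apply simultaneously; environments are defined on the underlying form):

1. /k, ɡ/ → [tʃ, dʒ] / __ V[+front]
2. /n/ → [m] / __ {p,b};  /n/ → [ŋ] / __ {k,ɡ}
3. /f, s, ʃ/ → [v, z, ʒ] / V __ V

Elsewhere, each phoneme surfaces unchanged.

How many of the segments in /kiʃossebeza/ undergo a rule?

2

Segments that undergo a rule: /k/ → [tʃ] (rule 1); /ʃ/ → [ʒ] (rule 3).
All other segments surface unchanged.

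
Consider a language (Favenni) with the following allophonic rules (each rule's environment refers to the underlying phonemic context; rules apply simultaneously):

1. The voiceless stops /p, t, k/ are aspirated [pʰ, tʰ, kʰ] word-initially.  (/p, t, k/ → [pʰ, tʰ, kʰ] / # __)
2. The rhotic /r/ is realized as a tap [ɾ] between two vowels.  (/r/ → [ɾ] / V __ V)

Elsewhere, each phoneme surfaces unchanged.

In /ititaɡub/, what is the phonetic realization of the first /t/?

[t]

/t/ (between /i/ and /i/): rule 1 targets it, but not word-initially → unchanged [t].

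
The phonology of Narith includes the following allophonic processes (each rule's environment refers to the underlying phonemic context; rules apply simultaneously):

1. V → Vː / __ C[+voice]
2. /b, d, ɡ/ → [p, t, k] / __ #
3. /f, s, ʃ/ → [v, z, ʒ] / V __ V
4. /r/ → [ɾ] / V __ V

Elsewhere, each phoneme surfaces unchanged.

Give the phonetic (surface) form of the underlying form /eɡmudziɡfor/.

/e/ — word-initial, before a voiced consonant — surfaces as [eː] (rule 1).
/ɡ/ (between /e/ and /m/): rule 2 targets it, but not word-finally → unchanged [ɡ].
/u/ — between /m/ and /d/, before a voiced consonant — surfaces as [uː] (rule 1).
/d/ — between /u/ and /z/; rule 2 does not apply here → [d].
/i/ (between /z/ and /ɡ/): before a voiced consonant, so rule 1 applies → [iː].
/ɡ/ (between /i/ and /f/) is in the target of rule 2 but the environment (word-finally) is not met → [ɡ].
/f/ (between /ɡ/ and /o/) is in the target of rule 3 but the environment (between two vowels) is not met → [f].
/o/ meets the environment for rule 1 (before a voiced consonant) → [oː].
/r/ (word-final) fails the environment for rule 4, so it stays [r].

[eːɡmuːdziːɡfoːr]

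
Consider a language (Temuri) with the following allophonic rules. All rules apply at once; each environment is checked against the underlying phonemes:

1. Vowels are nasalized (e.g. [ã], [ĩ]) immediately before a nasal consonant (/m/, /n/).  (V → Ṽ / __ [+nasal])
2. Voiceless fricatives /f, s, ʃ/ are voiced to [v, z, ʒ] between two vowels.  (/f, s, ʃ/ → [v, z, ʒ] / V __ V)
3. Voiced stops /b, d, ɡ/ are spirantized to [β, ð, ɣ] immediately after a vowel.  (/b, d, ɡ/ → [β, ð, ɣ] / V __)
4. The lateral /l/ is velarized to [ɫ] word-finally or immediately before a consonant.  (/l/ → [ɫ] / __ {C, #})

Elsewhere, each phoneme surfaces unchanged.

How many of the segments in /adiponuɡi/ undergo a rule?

3

Segments that undergo a rule: /d/ → [ð] (rule 3); /o/ → [õ] (rule 1); /ɡ/ → [ɣ] (rule 3).
All other segments surface unchanged.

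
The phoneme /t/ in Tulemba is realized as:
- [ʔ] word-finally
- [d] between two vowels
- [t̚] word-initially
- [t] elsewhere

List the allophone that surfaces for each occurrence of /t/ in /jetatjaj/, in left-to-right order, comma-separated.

Occurrence 1 (position 3): between two vowels → [d].
Occurrence 2 (position 5): no conditioning environment matches → elsewhere allophone [t].

[d], [t]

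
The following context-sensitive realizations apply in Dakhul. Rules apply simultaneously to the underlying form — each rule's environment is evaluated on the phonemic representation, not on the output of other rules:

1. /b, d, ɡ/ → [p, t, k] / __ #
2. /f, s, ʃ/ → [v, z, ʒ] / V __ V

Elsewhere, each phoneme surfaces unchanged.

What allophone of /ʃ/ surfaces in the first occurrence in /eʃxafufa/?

[ʃ]

/ʃ/ (between /e/ and /x/): rule 2 targets it, but not between two vowels → unchanged [ʃ].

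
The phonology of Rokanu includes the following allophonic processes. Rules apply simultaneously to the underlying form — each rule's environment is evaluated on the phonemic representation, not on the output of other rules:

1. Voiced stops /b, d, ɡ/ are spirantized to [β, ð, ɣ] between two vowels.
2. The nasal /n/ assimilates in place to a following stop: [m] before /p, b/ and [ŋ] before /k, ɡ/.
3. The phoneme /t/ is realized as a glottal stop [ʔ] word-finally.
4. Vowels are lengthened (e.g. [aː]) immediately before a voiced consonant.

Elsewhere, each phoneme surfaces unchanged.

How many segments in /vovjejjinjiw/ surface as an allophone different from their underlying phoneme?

Segments that undergo a rule: /o/ → [oː] (rule 4); /e/ → [eː] (rule 4); /i/ → [iː] (rule 4); /i/ → [iː] (rule 4).
All other segments surface unchanged.

4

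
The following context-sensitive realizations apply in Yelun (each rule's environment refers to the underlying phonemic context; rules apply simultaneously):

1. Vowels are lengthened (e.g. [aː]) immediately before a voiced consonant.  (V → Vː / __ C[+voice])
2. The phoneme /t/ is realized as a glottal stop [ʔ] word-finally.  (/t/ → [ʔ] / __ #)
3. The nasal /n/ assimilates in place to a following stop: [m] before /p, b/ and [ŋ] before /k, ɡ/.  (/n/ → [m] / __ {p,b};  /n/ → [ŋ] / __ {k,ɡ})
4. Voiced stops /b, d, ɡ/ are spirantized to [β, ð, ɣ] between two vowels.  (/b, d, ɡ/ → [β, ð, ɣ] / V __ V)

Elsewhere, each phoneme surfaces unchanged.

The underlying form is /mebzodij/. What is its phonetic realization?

/m/ — not in any rule's target class → [m].
/e/ — between /m/ and /b/, before a voiced consonant — surfaces as [eː] (rule 1).
/b/ (between /e/ and /z/) fails the environment for rule 4, so it stays [b].
/z/ — not in any rule's target class → [z].
/o/ (between /z/ and /d/): before a voiced consonant, so rule 1 applies → [oː].
Rule 4 applies to /d/ (between /o/ and /i/: between two vowels) → [ð].
/i/ — between /d/ and /j/, before a voiced consonant — surfaces as [iː] (rule 1).
/j/ — not in any rule's target class → [j].

[meːbzoːðiːj]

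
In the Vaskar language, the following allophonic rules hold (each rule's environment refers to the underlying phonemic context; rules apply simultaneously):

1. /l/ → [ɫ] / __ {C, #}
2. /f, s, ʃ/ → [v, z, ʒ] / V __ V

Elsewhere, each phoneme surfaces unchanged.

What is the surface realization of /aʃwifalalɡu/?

/ʃ/ (between /a/ and /w/) is in the target of rule 2 but the environment (between two vowels) is not met → [ʃ].
Rule 2 applies to /f/ (between /i/ and /a/: between two vowels) → [v].
/l/ (between /a/ and /a/) is in the target of rule 1 but the environment (word-finally or immediately before a consonant) is not met → [l].
/l/ meets the environment for rule 1 (word-finally or immediately before a consonant) → [ɫ].

[aʃwivalaɫɡu]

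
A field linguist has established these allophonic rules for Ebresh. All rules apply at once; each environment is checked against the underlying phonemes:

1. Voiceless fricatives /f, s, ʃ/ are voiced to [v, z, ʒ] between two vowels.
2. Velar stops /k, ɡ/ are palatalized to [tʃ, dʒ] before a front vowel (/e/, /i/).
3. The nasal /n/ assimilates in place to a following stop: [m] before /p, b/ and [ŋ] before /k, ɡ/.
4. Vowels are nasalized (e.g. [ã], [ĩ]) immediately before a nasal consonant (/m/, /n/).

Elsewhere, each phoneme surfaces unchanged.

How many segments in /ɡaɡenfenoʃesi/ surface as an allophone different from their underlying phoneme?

5

Segments that undergo a rule: /ɡ/ → [dʒ] (rule 2); /e/ → [ẽ] (rule 4); /e/ → [ẽ] (rule 4); /ʃ/ → [ʒ] (rule 1); /s/ → [z] (rule 1).
All other segments surface unchanged.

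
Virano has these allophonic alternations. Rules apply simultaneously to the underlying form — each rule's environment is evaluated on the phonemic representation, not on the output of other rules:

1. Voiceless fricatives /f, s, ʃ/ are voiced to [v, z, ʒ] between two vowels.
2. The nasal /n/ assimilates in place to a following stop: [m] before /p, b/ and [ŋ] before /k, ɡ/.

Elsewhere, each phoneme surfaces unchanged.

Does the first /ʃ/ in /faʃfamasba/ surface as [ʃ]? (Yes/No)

/ʃ/ (between /a/ and /f/): rule 1 targets it, but not between two vowels → unchanged [ʃ].
The actual realization is [ʃ], which matches [ʃ].

Yes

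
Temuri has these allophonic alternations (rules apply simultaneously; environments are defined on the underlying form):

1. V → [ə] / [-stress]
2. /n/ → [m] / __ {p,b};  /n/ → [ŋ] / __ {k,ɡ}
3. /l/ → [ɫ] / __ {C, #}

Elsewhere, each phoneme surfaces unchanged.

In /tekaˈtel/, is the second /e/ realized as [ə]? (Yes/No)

/e/ (between /t/ and /l/) is in the target of rule 1 but the environment (in an unstressed syllable) is not met → [e].
The actual realization is [e], not [ə].

No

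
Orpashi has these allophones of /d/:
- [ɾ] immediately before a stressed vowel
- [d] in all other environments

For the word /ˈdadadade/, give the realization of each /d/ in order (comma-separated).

[ɾ], [d], [d], [d]

Occurrence 1 (position 1): immediately before a stressed vowel → [ɾ].
Occurrence 2 (position 3): no conditioning environment matches → elsewhere allophone [d].
Occurrence 3 (position 5): no conditioning environment matches → elsewhere allophone [d].
Occurrence 4 (position 7): no conditioning environment matches → elsewhere allophone [d].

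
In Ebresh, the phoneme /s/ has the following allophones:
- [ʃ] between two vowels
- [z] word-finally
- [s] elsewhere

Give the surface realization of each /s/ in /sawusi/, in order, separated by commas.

Occurrence 1 (position 1): no conditioning environment matches → elsewhere allophone [s].
Occurrence 2 (position 5): between two vowels → [ʃ].

[s], [ʃ]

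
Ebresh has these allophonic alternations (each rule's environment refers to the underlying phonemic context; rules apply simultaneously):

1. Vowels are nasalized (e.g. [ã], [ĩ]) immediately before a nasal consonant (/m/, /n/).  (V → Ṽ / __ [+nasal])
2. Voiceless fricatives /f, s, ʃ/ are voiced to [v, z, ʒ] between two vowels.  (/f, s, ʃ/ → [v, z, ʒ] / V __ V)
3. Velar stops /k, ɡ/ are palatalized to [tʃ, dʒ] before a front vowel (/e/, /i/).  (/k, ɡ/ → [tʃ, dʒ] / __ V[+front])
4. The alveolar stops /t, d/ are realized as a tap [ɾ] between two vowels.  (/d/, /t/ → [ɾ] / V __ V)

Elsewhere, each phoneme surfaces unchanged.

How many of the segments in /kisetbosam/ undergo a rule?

4

Segments that undergo a rule: /k/ → [tʃ] (rule 3); /s/ → [z] (rule 2); /s/ → [z] (rule 2); /a/ → [ã] (rule 1).
All other segments surface unchanged.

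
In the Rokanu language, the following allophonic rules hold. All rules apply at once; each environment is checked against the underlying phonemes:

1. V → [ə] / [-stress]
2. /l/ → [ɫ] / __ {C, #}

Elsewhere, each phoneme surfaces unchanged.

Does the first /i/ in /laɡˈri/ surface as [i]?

Yes

/i/ — word-final; rule 1 does not apply here → [i].
The actual realization is [i], which matches [i].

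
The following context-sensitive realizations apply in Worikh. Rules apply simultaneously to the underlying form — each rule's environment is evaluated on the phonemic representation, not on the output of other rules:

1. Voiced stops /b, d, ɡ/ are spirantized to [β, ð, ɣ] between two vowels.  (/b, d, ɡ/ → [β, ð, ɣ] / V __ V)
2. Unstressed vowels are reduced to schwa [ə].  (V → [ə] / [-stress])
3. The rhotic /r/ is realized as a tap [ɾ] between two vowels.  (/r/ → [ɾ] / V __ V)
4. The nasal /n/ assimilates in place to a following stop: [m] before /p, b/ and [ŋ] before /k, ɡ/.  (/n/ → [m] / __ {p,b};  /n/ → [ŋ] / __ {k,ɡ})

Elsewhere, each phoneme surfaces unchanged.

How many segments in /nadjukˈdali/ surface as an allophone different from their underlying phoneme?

Segments that undergo a rule: /a/ → [ə] (rule 2); /u/ → [ə] (rule 2); /i/ → [ə] (rule 2).
All other segments surface unchanged.

3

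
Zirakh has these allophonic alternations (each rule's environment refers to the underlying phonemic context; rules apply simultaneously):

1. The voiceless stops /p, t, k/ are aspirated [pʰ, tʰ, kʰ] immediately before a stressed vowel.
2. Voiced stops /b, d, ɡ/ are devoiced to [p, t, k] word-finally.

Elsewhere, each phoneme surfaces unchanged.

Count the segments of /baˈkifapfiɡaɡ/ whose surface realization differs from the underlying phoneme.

2

Segments that undergo a rule: /k/ → [kʰ] (rule 1); /ɡ/ → [k] (rule 2).
All other segments surface unchanged.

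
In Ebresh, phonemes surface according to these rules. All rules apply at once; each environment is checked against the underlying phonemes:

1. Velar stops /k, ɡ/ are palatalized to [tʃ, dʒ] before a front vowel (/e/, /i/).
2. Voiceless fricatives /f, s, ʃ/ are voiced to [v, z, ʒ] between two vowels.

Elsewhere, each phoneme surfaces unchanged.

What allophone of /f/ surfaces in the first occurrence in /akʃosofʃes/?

[f]

/f/ (between /o/ and /ʃ/) is in the target of rule 2 but the environment (between two vowels) is not met → [f].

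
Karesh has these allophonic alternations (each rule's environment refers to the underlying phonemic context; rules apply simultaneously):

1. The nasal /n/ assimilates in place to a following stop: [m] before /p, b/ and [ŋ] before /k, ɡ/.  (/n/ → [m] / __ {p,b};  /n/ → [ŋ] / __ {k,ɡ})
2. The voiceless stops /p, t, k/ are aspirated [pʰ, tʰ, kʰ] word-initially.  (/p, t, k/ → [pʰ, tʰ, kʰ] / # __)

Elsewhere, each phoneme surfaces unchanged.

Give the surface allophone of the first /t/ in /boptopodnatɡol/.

[t]

/t/ — between /p/ and /o/; rule 2 does not apply here → [t].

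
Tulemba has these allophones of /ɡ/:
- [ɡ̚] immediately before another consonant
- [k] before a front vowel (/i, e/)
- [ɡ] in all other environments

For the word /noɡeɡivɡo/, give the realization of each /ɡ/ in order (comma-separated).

Occurrence 1 (position 3): before a front vowel (/i, e/) → [k].
Occurrence 2 (position 5): before a front vowel (/i, e/) → [k].
Occurrence 3 (position 8): no conditioning environment matches → elsewhere allophone [ɡ].

[k], [k], [ɡ]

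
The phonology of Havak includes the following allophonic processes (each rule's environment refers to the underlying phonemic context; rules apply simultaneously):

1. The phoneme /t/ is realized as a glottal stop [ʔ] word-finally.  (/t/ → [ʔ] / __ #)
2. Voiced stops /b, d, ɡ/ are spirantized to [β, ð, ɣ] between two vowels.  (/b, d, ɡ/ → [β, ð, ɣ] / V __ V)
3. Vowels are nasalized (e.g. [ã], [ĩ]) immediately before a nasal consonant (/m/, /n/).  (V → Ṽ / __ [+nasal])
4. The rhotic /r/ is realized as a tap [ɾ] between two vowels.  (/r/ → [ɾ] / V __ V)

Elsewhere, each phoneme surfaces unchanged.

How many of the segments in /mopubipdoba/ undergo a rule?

2

Segments that undergo a rule: /b/ → [β] (rule 2); /b/ → [β] (rule 2).
All other segments surface unchanged.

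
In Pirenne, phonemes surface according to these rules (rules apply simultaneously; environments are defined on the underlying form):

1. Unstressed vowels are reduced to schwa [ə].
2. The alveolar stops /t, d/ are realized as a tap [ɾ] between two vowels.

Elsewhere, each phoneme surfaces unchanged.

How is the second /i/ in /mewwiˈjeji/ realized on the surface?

Rule 1 applies to /i/ (word-final: in an unstressed syllable) → [ə].

[ə]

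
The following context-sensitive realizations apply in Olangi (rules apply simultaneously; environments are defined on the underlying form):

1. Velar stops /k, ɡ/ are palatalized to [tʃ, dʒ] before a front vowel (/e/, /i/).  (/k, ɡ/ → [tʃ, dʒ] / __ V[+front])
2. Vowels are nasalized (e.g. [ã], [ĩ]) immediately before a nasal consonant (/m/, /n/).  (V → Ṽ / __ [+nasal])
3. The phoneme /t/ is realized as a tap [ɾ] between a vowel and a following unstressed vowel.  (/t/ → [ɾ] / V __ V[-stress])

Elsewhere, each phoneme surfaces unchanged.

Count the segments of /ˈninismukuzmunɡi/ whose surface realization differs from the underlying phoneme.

3

Segments that undergo a rule: /i/ → [ĩ] (rule 2); /u/ → [ũ] (rule 2); /ɡ/ → [dʒ] (rule 1).
All other segments surface unchanged.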